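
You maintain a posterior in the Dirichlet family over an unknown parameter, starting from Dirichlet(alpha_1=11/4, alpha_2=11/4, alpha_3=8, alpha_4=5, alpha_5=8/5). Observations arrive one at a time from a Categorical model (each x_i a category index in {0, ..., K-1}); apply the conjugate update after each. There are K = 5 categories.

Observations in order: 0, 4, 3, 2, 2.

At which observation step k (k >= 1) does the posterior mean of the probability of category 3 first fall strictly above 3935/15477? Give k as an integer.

obs 1: x=0 → posterior Dirichlet(15/4, 11/4, 8, 5, 8/5)
obs 2: x=4 → posterior Dirichlet(15/4, 11/4, 8, 5, 13/5)
obs 3: x=3 → posterior Dirichlet(15/4, 11/4, 8, 6, 13/5)
obs 4: x=2 → posterior Dirichlet(15/4, 11/4, 9, 6, 13/5)
obs 5: x=2 → posterior Dirichlet(15/4, 11/4, 10, 6, 13/5)

k = 3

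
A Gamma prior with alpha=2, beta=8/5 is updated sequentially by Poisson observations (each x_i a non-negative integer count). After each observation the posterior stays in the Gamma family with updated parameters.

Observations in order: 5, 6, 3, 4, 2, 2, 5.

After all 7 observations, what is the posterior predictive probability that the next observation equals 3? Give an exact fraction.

obs 1: x=5 → posterior Gamma(7, 13/5)
obs 2: x=6 → posterior Gamma(13, 18/5)
obs 3: x=3 → posterior Gamma(16, 23/5)
obs 4: x=4 → posterior Gamma(20, 28/5)
obs 5: x=2 → posterior Gamma(22, 33/5)
obs 6: x=2 → posterior Gamma(24, 38/5)
obs 7: x=5 → posterior Gamma(29, 43/5)

131893963985453032880359686976858773599024859737410625/630550095814788844423632687832745817333905738742890496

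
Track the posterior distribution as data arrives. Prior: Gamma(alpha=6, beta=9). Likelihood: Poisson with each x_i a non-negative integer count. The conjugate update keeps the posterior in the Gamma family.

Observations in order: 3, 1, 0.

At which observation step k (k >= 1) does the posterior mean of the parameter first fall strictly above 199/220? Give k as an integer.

obs 1: x=3 → posterior Gamma(9, 10)
obs 2: x=1 → posterior Gamma(10, 11)
obs 3: x=0 → posterior Gamma(10, 12)

k = 2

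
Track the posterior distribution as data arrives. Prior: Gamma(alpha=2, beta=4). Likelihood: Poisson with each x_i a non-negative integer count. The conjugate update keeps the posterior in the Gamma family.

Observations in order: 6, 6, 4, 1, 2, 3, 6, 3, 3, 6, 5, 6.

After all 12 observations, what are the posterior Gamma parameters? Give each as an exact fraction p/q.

alpha=53, beta=16

obs 1: x=6 → posterior Gamma(8, 5)
obs 2: x=6 → posterior Gamma(14, 6)
obs 3: x=4 → posterior Gamma(18, 7)
obs 4: x=1 → posterior Gamma(19, 8)
obs 5: x=2 → posterior Gamma(21, 9)
obs 6: x=3 → posterior Gamma(24, 10)
obs 7: x=6 → posterior Gamma(30, 11)
obs 8: x=3 → posterior Gamma(33, 12)
obs 9: x=3 → posterior Gamma(36, 13)
obs 10: x=6 → posterior Gamma(42, 14)
obs 11: x=5 → posterior Gamma(47, 15)
obs 12: x=6 → posterior Gamma(53, 16)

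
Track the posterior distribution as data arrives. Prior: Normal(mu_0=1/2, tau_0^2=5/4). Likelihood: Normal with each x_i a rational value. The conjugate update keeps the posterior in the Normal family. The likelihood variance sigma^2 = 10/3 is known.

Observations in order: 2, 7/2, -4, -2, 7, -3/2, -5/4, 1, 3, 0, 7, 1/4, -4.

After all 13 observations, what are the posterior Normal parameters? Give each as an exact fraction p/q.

obs 1: x=2 → posterior Normal(10/11, 10/11)
obs 2: x=7/2 → posterior Normal(41/28, 5/7)
obs 3: x=-4 → posterior Normal(1/2, 10/17)
obs 4: x=-2 → posterior Normal(1/8, 1/2)
obs 5: x=7 → posterior Normal(47/46, 10/23)
obs 6: x=-3/2 → posterior Normal(19/26, 5/13)
obs 7: x=-5/4 → posterior Normal(61/116, 10/29)
obs 8: x=1 → posterior Normal(73/128, 5/16)
obs 9: x=3 → posterior Normal(109/140, 2/7)
obs 10: x=0 → posterior Normal(109/152, 5/19)
obs 11: x=7 → posterior Normal(193/164, 10/41)
obs 12: x=1/4 → posterior Normal(49/44, 5/22)
obs 13: x=-4 → posterior Normal(37/47, 10/47)

mu_0=37/47, tau_0^2=10/47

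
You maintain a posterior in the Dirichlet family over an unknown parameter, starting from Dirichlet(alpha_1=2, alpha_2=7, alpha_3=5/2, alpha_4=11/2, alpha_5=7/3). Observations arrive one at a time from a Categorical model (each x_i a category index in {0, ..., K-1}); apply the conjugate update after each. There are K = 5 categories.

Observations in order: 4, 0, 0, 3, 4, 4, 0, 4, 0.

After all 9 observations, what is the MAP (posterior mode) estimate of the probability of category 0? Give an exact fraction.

obs 1: x=4 → posterior Dirichlet(2, 7, 5/2, 11/2, 10/3)
obs 2: x=0 → posterior Dirichlet(3, 7, 5/2, 11/2, 10/3)
obs 3: x=0 → posterior Dirichlet(4, 7, 5/2, 11/2, 10/3)
obs 4: x=3 → posterior Dirichlet(4, 7, 5/2, 13/2, 10/3)
obs 5: x=4 → posterior Dirichlet(4, 7, 5/2, 13/2, 13/3)
obs 6: x=4 → posterior Dirichlet(4, 7, 5/2, 13/2, 16/3)
obs 7: x=0 → posterior Dirichlet(5, 7, 5/2, 13/2, 16/3)
obs 8: x=4 → posterior Dirichlet(5, 7, 5/2, 13/2, 19/3)
obs 9: x=0 → posterior Dirichlet(6, 7, 5/2, 13/2, 19/3)

3/14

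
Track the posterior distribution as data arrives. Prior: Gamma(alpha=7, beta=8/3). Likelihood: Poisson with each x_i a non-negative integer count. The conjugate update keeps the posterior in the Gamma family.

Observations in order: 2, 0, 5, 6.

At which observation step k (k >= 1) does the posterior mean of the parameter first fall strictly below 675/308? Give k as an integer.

k = 2

obs 1: x=2 → posterior Gamma(9, 11/3)
obs 2: x=0 → posterior Gamma(9, 14/3)
obs 3: x=5 → posterior Gamma(14, 17/3)
obs 4: x=6 → posterior Gamma(20, 20/3)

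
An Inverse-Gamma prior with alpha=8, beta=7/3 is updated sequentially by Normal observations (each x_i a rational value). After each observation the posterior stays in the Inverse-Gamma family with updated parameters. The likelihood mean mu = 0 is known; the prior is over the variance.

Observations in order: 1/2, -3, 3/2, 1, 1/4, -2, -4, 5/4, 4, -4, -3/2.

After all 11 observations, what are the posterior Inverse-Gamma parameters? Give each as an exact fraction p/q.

obs 1: x=1/2 → posterior Inverse-Gamma(17/2, 59/24)
obs 2: x=-3 → posterior Inverse-Gamma(9, 167/24)
obs 3: x=3/2 → posterior Inverse-Gamma(19/2, 97/12)
obs 4: x=1 → posterior Inverse-Gamma(10, 103/12)
obs 5: x=1/4 → posterior Inverse-Gamma(21/2, 827/96)
obs 6: x=-2 → posterior Inverse-Gamma(11, 1019/96)
obs 7: x=-4 → posterior Inverse-Gamma(23/2, 1787/96)
obs 8: x=5/4 → posterior Inverse-Gamma(12, 931/48)
obs 9: x=4 → posterior Inverse-Gamma(25/2, 1315/48)
obs 10: x=-4 → posterior Inverse-Gamma(13, 1699/48)
obs 11: x=-3/2 → posterior Inverse-Gamma(27/2, 1753/48)

alpha=27/2, beta=1753/48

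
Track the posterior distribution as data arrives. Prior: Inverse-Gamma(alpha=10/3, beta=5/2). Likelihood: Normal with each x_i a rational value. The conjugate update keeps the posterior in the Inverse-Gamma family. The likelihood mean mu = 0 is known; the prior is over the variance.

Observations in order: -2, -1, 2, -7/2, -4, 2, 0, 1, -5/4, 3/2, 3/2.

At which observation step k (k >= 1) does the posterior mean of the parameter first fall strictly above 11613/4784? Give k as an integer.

obs 1: x=-2 → posterior Inverse-Gamma(23/6, 9/2)
obs 2: x=-1 → posterior Inverse-Gamma(13/3, 5)
obs 3: x=2 → posterior Inverse-Gamma(29/6, 7)
obs 4: x=-7/2 → posterior Inverse-Gamma(16/3, 105/8)
obs 5: x=-4 → posterior Inverse-Gamma(35/6, 169/8)
obs 6: x=2 → posterior Inverse-Gamma(19/3, 185/8)
obs 7: x=0 → posterior Inverse-Gamma(41/6, 185/8)
obs 8: x=1 → posterior Inverse-Gamma(22/3, 189/8)
obs 9: x=-5/4 → posterior Inverse-Gamma(47/6, 781/32)
obs 10: x=3/2 → posterior Inverse-Gamma(25/3, 817/32)
obs 11: x=3/2 → posterior Inverse-Gamma(53/6, 853/32)

k = 4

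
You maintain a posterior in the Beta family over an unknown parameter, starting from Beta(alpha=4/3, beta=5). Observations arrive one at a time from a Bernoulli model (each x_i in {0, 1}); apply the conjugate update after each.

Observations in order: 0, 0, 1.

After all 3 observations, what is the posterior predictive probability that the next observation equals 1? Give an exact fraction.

1/4

obs 1: x=0 → posterior Beta(4/3, 6)
obs 2: x=0 → posterior Beta(4/3, 7)
obs 3: x=1 → posterior Beta(7/3, 7)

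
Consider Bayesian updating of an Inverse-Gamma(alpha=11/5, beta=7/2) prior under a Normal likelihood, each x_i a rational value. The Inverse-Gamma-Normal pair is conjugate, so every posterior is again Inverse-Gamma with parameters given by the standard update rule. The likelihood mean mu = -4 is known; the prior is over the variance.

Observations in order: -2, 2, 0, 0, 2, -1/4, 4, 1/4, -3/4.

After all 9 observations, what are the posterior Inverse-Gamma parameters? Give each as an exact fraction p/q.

obs 1: x=-2 → posterior Inverse-Gamma(27/10, 11/2)
obs 2: x=2 → posterior Inverse-Gamma(16/5, 47/2)
obs 3: x=0 → posterior Inverse-Gamma(37/10, 63/2)
obs 4: x=0 → posterior Inverse-Gamma(21/5, 79/2)
obs 5: x=2 → posterior Inverse-Gamma(47/10, 115/2)
obs 6: x=-1/4 → posterior Inverse-Gamma(26/5, 2065/32)
obs 7: x=4 → posterior Inverse-Gamma(57/10, 3089/32)
obs 8: x=1/4 → posterior Inverse-Gamma(31/5, 1689/16)
obs 9: x=-3/4 → posterior Inverse-Gamma(67/10, 3547/32)

alpha=67/10, beta=3547/32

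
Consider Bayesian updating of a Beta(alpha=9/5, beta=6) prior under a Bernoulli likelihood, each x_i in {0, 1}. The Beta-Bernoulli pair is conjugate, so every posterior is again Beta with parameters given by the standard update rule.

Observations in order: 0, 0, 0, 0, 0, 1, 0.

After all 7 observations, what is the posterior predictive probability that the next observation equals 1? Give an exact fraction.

7/37

obs 1: x=0 → posterior Beta(9/5, 7)
obs 2: x=0 → posterior Beta(9/5, 8)
obs 3: x=0 → posterior Beta(9/5, 9)
obs 4: x=0 → posterior Beta(9/5, 10)
obs 5: x=0 → posterior Beta(9/5, 11)
obs 6: x=1 → posterior Beta(14/5, 11)
obs 7: x=0 → posterior Beta(14/5, 12)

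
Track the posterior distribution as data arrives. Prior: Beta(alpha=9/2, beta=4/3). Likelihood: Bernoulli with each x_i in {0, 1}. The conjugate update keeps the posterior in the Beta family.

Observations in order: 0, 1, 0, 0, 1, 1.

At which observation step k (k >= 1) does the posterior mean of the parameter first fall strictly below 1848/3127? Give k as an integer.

obs 1: x=0 → posterior Beta(9/2, 7/3)
obs 2: x=1 → posterior Beta(11/2, 7/3)
obs 3: x=0 → posterior Beta(11/2, 10/3)
obs 4: x=0 → posterior Beta(11/2, 13/3)
obs 5: x=1 → posterior Beta(13/2, 13/3)
obs 6: x=1 → posterior Beta(15/2, 13/3)

k = 4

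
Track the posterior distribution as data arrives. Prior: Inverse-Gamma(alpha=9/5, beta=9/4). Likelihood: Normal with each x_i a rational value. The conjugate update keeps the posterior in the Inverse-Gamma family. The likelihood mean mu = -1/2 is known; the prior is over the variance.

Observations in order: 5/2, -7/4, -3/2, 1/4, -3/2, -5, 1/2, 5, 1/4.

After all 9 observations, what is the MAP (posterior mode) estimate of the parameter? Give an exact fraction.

5575/1168

obs 1: x=5/2 → posterior Inverse-Gamma(23/10, 27/4)
obs 2: x=-7/4 → posterior Inverse-Gamma(14/5, 241/32)
obs 3: x=-3/2 → posterior Inverse-Gamma(33/10, 257/32)
obs 4: x=1/4 → posterior Inverse-Gamma(19/5, 133/16)
obs 5: x=-3/2 → posterior Inverse-Gamma(43/10, 141/16)
obs 6: x=-5 → posterior Inverse-Gamma(24/5, 303/16)
obs 7: x=1/2 → posterior Inverse-Gamma(53/10, 311/16)
obs 8: x=5 → posterior Inverse-Gamma(29/5, 553/16)
obs 9: x=1/4 → posterior Inverse-Gamma(63/10, 1115/32)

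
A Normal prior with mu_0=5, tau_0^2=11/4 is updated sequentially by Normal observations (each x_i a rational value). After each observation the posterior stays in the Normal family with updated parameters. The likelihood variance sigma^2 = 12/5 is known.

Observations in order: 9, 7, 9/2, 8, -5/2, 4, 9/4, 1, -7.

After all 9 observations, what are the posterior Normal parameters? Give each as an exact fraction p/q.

mu_0=2245/724, tau_0^2=44/181

obs 1: x=9 → posterior Normal(735/103, 132/103)
obs 2: x=7 → posterior Normal(560/79, 66/79)
obs 3: x=9/2 → posterior Normal(2735/426, 44/71)
obs 4: x=8 → posterior Normal(3615/536, 33/67)
obs 5: x=-5/2 → posterior Normal(1670/323, 132/323)
obs 6: x=4 → posterior Normal(5, 22/63)
obs 7: x=9/4 → posterior Normal(8055/1732, 132/433)
obs 8: x=1 → posterior Normal(8275/1952, 33/122)
obs 9: x=-7 → posterior Normal(2245/724, 44/181)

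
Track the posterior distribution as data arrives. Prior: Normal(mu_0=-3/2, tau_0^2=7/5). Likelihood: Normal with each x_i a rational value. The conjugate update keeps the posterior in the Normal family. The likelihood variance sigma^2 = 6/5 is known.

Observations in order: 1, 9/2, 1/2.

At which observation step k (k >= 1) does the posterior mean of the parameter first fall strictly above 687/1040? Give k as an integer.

obs 1: x=1 → posterior Normal(-2/13, 42/65)
obs 2: x=9/2 → posterior Normal(59/40, 21/50)
obs 3: x=1/2 → posterior Normal(11/9, 14/45)

k = 2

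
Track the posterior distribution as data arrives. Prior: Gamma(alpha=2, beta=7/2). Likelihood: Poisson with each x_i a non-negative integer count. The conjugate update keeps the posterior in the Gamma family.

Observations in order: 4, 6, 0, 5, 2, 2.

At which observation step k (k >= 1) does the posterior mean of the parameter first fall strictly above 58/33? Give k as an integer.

obs 1: x=4 → posterior Gamma(6, 9/2)
obs 2: x=6 → posterior Gamma(12, 11/2)
obs 3: x=0 → posterior Gamma(12, 13/2)
obs 4: x=5 → posterior Gamma(17, 15/2)
obs 5: x=2 → posterior Gamma(19, 17/2)
obs 6: x=2 → posterior Gamma(21, 19/2)

k = 2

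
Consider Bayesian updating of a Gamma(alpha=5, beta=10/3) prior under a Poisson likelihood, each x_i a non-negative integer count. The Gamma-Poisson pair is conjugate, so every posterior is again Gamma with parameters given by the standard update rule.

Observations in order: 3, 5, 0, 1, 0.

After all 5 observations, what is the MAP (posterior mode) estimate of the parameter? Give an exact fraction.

obs 1: x=3 → posterior Gamma(8, 13/3)
obs 2: x=5 → posterior Gamma(13, 16/3)
obs 3: x=0 → posterior Gamma(13, 19/3)
obs 4: x=1 → posterior Gamma(14, 22/3)
obs 5: x=0 → posterior Gamma(14, 25/3)

39/25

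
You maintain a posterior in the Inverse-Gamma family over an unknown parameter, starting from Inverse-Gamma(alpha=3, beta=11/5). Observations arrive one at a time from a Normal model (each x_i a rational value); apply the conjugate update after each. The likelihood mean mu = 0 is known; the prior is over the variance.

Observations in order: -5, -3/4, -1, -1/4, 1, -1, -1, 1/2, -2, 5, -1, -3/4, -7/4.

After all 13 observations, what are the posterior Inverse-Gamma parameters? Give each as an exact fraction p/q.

alpha=19/2, beta=679/20

obs 1: x=-5 → posterior Inverse-Gamma(7/2, 147/10)
obs 2: x=-3/4 → posterior Inverse-Gamma(4, 2397/160)
obs 3: x=-1 → posterior Inverse-Gamma(9/2, 2477/160)
obs 4: x=-1/4 → posterior Inverse-Gamma(5, 1241/80)
obs 5: x=1 → posterior Inverse-Gamma(11/2, 1281/80)
obs 6: x=-1 → posterior Inverse-Gamma(6, 1321/80)
obs 7: x=-1 → posterior Inverse-Gamma(13/2, 1361/80)
obs 8: x=1/2 → posterior Inverse-Gamma(7, 1371/80)
obs 9: x=-2 → posterior Inverse-Gamma(15/2, 1531/80)
obs 10: x=5 → posterior Inverse-Gamma(8, 2531/80)
obs 11: x=-1 → posterior Inverse-Gamma(17/2, 2571/80)
obs 12: x=-3/4 → posterior Inverse-Gamma(9, 5187/160)
obs 13: x=-7/4 → posterior Inverse-Gamma(19/2, 679/20)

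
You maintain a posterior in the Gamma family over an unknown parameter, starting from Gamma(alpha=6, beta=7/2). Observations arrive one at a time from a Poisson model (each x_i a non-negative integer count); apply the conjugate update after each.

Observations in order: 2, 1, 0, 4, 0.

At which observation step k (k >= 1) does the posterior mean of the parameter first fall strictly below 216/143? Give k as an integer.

obs 1: x=2 → posterior Gamma(8, 9/2)
obs 2: x=1 → posterior Gamma(9, 11/2)
obs 3: x=0 → posterior Gamma(9, 13/2)
obs 4: x=4 → posterior Gamma(13, 15/2)
obs 5: x=0 → posterior Gamma(13, 17/2)

k = 3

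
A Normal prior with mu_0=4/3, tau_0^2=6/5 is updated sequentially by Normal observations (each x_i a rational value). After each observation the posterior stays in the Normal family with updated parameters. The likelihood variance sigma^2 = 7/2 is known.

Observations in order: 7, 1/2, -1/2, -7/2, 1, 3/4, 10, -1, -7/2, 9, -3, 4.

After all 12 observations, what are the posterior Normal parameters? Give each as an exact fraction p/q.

obs 1: x=7 → posterior Normal(392/141, 42/47)
obs 2: x=1/2 → posterior Normal(410/177, 42/59)
obs 3: x=-1/2 → posterior Normal(392/213, 42/71)
obs 4: x=-7/2 → posterior Normal(266/249, 42/83)
obs 5: x=1 → posterior Normal(302/285, 42/95)
obs 6: x=3/4 → posterior Normal(329/321, 42/107)
obs 7: x=10 → posterior Normal(689/357, 6/17)
obs 8: x=-1 → posterior Normal(653/393, 42/131)
obs 9: x=-7/2 → posterior Normal(527/429, 42/143)
obs 10: x=9 → posterior Normal(851/465, 42/155)
obs 11: x=-3 → posterior Normal(743/501, 42/167)
obs 12: x=4 → posterior Normal(887/537, 42/179)

mu_0=887/537, tau_0^2=42/179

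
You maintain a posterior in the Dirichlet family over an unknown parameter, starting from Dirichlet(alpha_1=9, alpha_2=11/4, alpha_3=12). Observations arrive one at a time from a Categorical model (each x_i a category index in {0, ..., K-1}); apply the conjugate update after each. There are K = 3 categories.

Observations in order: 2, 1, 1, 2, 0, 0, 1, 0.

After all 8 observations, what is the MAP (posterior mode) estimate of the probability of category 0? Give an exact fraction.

obs 1: x=2 → posterior Dirichlet(9, 11/4, 13)
obs 2: x=1 → posterior Dirichlet(9, 15/4, 13)
obs 3: x=1 → posterior Dirichlet(9, 19/4, 13)
obs 4: x=2 → posterior Dirichlet(9, 19/4, 14)
obs 5: x=0 → posterior Dirichlet(10, 19/4, 14)
obs 6: x=0 → posterior Dirichlet(11, 19/4, 14)
obs 7: x=1 → posterior Dirichlet(11, 23/4, 14)
obs 8: x=0 → posterior Dirichlet(12, 23/4, 14)

44/115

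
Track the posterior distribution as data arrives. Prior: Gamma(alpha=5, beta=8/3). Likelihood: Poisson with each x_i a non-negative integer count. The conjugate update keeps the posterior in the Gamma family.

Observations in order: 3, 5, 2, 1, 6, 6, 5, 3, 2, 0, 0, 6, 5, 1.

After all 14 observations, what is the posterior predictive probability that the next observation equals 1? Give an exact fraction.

1332267629550187848508358001708984375000000000000000000000000000000000000000000000000000/8671003262735034579023711826309977044689730554889868581169501915121652050249278498133197

obs 1: x=3 → posterior Gamma(8, 11/3)
obs 2: x=5 → posterior Gamma(13, 14/3)
obs 3: x=2 → posterior Gamma(15, 17/3)
obs 4: x=1 → posterior Gamma(16, 20/3)
obs 5: x=6 → posterior Gamma(22, 23/3)
obs 6: x=6 → posterior Gamma(28, 26/3)
obs 7: x=5 → posterior Gamma(33, 29/3)
obs 8: x=3 → posterior Gamma(36, 32/3)
obs 9: x=2 → posterior Gamma(38, 35/3)
obs 10: x=0 → posterior Gamma(38, 38/3)
obs 11: x=0 → posterior Gamma(38, 41/3)
obs 12: x=6 → posterior Gamma(44, 44/3)
obs 13: x=5 → posterior Gamma(49, 47/3)
obs 14: x=1 → posterior Gamma(50, 50/3)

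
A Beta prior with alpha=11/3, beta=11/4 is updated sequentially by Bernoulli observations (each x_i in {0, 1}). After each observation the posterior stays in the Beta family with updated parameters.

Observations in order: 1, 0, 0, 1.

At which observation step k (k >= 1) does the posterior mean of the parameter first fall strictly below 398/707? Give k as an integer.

obs 1: x=1 → posterior Beta(14/3, 11/4)
obs 2: x=0 → posterior Beta(14/3, 15/4)
obs 3: x=0 → posterior Beta(14/3, 19/4)
obs 4: x=1 → posterior Beta(17/3, 19/4)

k = 2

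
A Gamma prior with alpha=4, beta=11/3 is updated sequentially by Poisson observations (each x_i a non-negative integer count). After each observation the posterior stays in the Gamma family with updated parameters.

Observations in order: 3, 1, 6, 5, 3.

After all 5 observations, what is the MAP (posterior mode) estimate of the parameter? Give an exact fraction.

obs 1: x=3 → posterior Gamma(7, 14/3)
obs 2: x=1 → posterior Gamma(8, 17/3)
obs 3: x=6 → posterior Gamma(14, 20/3)
obs 4: x=5 → posterior Gamma(19, 23/3)
obs 5: x=3 → posterior Gamma(22, 26/3)

63/26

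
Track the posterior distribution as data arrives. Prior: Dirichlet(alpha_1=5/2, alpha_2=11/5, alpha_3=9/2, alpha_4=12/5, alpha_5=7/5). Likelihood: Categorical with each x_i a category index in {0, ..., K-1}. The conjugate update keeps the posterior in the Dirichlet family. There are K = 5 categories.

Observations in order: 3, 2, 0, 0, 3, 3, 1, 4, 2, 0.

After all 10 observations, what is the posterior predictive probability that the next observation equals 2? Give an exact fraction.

obs 1: x=3 → posterior Dirichlet(5/2, 11/5, 9/2, 17/5, 7/5)
obs 2: x=2 → posterior Dirichlet(5/2, 11/5, 11/2, 17/5, 7/5)
obs 3: x=0 → posterior Dirichlet(7/2, 11/5, 11/2, 17/5, 7/5)
obs 4: x=0 → posterior Dirichlet(9/2, 11/5, 11/2, 17/5, 7/5)
obs 5: x=3 → posterior Dirichlet(9/2, 11/5, 11/2, 22/5, 7/5)
obs 6: x=3 → posterior Dirichlet(9/2, 11/5, 11/2, 27/5, 7/5)
obs 7: x=1 → posterior Dirichlet(9/2, 16/5, 11/2, 27/5, 7/5)
obs 8: x=4 → posterior Dirichlet(9/2, 16/5, 11/2, 27/5, 12/5)
obs 9: x=2 → posterior Dirichlet(9/2, 16/5, 13/2, 27/5, 12/5)
obs 10: x=0 → posterior Dirichlet(11/2, 16/5, 13/2, 27/5, 12/5)

13/46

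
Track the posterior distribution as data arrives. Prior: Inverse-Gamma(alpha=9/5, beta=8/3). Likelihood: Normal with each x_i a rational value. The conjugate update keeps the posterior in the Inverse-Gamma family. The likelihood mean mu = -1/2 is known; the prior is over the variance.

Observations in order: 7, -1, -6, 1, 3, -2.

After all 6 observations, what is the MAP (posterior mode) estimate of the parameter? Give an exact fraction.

3265/348

obs 1: x=7 → posterior Inverse-Gamma(23/10, 739/24)
obs 2: x=-1 → posterior Inverse-Gamma(14/5, 371/12)
obs 3: x=-6 → posterior Inverse-Gamma(33/10, 1105/24)
obs 4: x=1 → posterior Inverse-Gamma(19/5, 283/6)
obs 5: x=3 → posterior Inverse-Gamma(43/10, 1279/24)
obs 6: x=-2 → posterior Inverse-Gamma(24/5, 653/12)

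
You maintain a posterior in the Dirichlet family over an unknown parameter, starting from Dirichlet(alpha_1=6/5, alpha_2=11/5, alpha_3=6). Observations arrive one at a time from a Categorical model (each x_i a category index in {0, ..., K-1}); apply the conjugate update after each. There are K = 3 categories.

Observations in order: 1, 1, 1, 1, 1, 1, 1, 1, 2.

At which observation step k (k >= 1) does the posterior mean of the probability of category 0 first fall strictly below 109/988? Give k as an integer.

k = 2

obs 1: x=1 → posterior Dirichlet(6/5, 16/5, 6)
obs 2: x=1 → posterior Dirichlet(6/5, 21/5, 6)
obs 3: x=1 → posterior Dirichlet(6/5, 26/5, 6)
obs 4: x=1 → posterior Dirichlet(6/5, 31/5, 6)
obs 5: x=1 → posterior Dirichlet(6/5, 36/5, 6)
obs 6: x=1 → posterior Dirichlet(6/5, 41/5, 6)
obs 7: x=1 → posterior Dirichlet(6/5, 46/5, 6)
obs 8: x=1 → posterior Dirichlet(6/5, 51/5, 6)
obs 9: x=2 → posterior Dirichlet(6/5, 51/5, 7)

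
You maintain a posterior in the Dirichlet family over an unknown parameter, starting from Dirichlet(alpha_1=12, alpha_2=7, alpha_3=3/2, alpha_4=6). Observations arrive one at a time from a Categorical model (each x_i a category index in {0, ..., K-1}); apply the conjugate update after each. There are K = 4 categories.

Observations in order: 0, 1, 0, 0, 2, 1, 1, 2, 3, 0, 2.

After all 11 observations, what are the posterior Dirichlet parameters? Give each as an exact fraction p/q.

obs 1: x=0 → posterior Dirichlet(13, 7, 3/2, 6)
obs 2: x=1 → posterior Dirichlet(13, 8, 3/2, 6)
obs 3: x=0 → posterior Dirichlet(14, 8, 3/2, 6)
obs 4: x=0 → posterior Dirichlet(15, 8, 3/2, 6)
obs 5: x=2 → posterior Dirichlet(15, 8, 5/2, 6)
obs 6: x=1 → posterior Dirichlet(15, 9, 5/2, 6)
obs 7: x=1 → posterior Dirichlet(15, 10, 5/2, 6)
obs 8: x=2 → posterior Dirichlet(15, 10, 7/2, 6)
obs 9: x=3 → posterior Dirichlet(15, 10, 7/2, 7)
obs 10: x=0 → posterior Dirichlet(16, 10, 7/2, 7)
obs 11: x=2 → posterior Dirichlet(16, 10, 9/2, 7)

alpha_1=16, alpha_2=10, alpha_3=9/2, alpha_4=7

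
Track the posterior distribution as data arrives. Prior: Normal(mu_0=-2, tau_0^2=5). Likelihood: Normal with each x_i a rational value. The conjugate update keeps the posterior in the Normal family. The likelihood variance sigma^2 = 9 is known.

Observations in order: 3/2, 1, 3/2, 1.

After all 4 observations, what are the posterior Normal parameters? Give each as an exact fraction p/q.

mu_0=7/29, tau_0^2=45/29

obs 1: x=3/2 → posterior Normal(-3/4, 45/14)
obs 2: x=1 → posterior Normal(-11/38, 45/19)
obs 3: x=3/2 → posterior Normal(1/12, 15/8)
obs 4: x=1 → posterior Normal(7/29, 45/29)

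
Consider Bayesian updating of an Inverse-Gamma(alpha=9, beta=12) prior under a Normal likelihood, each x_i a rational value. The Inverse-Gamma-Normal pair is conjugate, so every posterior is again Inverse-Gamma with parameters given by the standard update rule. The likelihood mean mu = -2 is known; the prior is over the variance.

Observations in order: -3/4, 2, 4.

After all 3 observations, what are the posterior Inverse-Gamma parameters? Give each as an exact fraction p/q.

obs 1: x=-3/4 → posterior Inverse-Gamma(19/2, 409/32)
obs 2: x=2 → posterior Inverse-Gamma(10, 665/32)
obs 3: x=4 → posterior Inverse-Gamma(21/2, 1241/32)

alpha=21/2, beta=1241/32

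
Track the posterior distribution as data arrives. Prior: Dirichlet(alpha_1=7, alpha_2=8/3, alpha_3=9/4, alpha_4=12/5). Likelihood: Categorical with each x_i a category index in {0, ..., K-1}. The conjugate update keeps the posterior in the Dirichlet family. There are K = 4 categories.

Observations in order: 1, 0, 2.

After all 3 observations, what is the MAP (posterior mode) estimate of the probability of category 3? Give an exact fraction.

84/799

obs 1: x=1 → posterior Dirichlet(7, 11/3, 9/4, 12/5)
obs 2: x=0 → posterior Dirichlet(8, 11/3, 9/4, 12/5)
obs 3: x=2 → posterior Dirichlet(8, 11/3, 13/4, 12/5)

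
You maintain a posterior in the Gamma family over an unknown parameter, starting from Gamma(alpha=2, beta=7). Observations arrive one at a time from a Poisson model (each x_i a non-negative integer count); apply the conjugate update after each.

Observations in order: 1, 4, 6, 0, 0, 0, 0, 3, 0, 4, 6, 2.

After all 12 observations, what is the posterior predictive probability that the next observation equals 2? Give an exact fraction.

obs 1: x=1 → posterior Gamma(3, 8)
obs 2: x=4 → posterior Gamma(7, 9)
obs 3: x=6 → posterior Gamma(13, 10)
obs 4: x=0 → posterior Gamma(13, 11)
obs 5: x=0 → posterior Gamma(13, 12)
obs 6: x=0 → posterior Gamma(13, 13)
obs 7: x=0 → posterior Gamma(13, 14)
obs 8: x=3 → posterior Gamma(16, 15)
obs 9: x=0 → posterior Gamma(16, 16)
obs 10: x=4 → posterior Gamma(20, 17)
obs 11: x=6 → posterior Gamma(26, 18)
obs 12: x=2 → posterior Gamma(28, 19)

129597571836926949180715879333530356123/536870912000000000000000000000000000000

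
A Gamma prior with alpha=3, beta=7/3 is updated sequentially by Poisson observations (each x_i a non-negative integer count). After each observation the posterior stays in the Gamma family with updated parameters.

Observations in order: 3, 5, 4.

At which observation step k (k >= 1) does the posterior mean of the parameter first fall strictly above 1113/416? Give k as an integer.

k = 3

obs 1: x=3 → posterior Gamma(6, 10/3)
obs 2: x=5 → posterior Gamma(11, 13/3)
obs 3: x=4 → posterior Gamma(15, 16/3)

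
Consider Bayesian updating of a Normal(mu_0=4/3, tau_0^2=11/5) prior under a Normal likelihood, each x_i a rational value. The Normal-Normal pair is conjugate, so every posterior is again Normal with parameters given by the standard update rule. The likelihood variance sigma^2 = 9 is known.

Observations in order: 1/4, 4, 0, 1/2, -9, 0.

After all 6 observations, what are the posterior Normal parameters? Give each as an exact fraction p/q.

obs 1: x=1/4 → posterior Normal(251/224, 99/56)
obs 2: x=4 → posterior Normal(427/268, 99/67)
obs 3: x=0 → posterior Normal(427/312, 33/26)
obs 4: x=1/2 → posterior Normal(449/356, 99/89)
obs 5: x=-9 → posterior Normal(53/400, 99/100)
obs 6: x=0 → posterior Normal(53/444, 33/37)

mu_0=53/444, tau_0^2=33/37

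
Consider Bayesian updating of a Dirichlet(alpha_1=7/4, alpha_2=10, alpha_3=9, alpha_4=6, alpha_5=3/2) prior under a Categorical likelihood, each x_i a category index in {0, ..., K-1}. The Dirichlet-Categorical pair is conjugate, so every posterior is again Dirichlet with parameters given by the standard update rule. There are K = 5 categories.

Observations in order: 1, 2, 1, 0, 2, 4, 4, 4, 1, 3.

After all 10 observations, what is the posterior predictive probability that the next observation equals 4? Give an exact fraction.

obs 1: x=1 → posterior Dirichlet(7/4, 11, 9, 6, 3/2)
obs 2: x=2 → posterior Dirichlet(7/4, 11, 10, 6, 3/2)
obs 3: x=1 → posterior Dirichlet(7/4, 12, 10, 6, 3/2)
obs 4: x=0 → posterior Dirichlet(11/4, 12, 10, 6, 3/2)
obs 5: x=2 → posterior Dirichlet(11/4, 12, 11, 6, 3/2)
obs 6: x=4 → posterior Dirichlet(11/4, 12, 11, 6, 5/2)
obs 7: x=4 → posterior Dirichlet(11/4, 12, 11, 6, 7/2)
obs 8: x=4 → posterior Dirichlet(11/4, 12, 11, 6, 9/2)
obs 9: x=1 → posterior Dirichlet(11/4, 13, 11, 6, 9/2)
obs 10: x=3 → posterior Dirichlet(11/4, 13, 11, 7, 9/2)

2/17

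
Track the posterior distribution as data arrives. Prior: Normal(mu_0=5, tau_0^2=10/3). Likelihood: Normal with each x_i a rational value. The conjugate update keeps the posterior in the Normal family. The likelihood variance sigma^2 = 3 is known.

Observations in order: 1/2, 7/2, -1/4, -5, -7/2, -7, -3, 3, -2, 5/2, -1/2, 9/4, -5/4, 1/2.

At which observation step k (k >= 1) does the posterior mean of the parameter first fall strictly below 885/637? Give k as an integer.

obs 1: x=1/2 → posterior Normal(50/19, 30/19)
obs 2: x=7/2 → posterior Normal(85/29, 30/29)
obs 3: x=-1/4 → posterior Normal(55/26, 10/13)
obs 4: x=-5 → posterior Normal(65/98, 30/49)
obs 5: x=-7/2 → posterior Normal(-5/118, 30/59)
obs 6: x=-7 → posterior Normal(-145/138, 10/23)
obs 7: x=-3 → posterior Normal(-205/158, 30/79)
obs 8: x=3 → posterior Normal(-145/178, 30/89)
obs 9: x=-2 → posterior Normal(-185/198, 10/33)
obs 10: x=5/2 → posterior Normal(-135/218, 30/109)
obs 11: x=-1/2 → posterior Normal(-145/238, 30/119)
obs 12: x=9/4 → posterior Normal(-50/129, 10/43)
obs 13: x=-5/4 → posterior Normal(-125/278, 30/139)
obs 14: x=1/2 → posterior Normal(-115/298, 30/149)

k = 4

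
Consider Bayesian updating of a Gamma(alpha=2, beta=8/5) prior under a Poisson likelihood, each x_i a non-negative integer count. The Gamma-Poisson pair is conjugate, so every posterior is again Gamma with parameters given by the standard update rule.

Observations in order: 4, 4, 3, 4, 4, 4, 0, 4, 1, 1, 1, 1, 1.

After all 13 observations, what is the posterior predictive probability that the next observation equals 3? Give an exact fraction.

167650256735043752422730764675969654619401758198229569927219115544375/847850056608184391640788712922443620026051518586613985456675643981824

obs 1: x=4 → posterior Gamma(6, 13/5)
obs 2: x=4 → posterior Gamma(10, 18/5)
obs 3: x=3 → posterior Gamma(13, 23/5)
obs 4: x=4 → posterior Gamma(17, 28/5)
obs 5: x=4 → posterior Gamma(21, 33/5)
obs 6: x=4 → posterior Gamma(25, 38/5)
obs 7: x=0 → posterior Gamma(25, 43/5)
obs 8: x=4 → posterior Gamma(29, 48/5)
obs 9: x=1 → posterior Gamma(30, 53/5)
obs 10: x=1 → posterior Gamma(31, 58/5)
obs 11: x=1 → posterior Gamma(32, 63/5)
obs 12: x=1 → posterior Gamma(33, 68/5)
obs 13: x=1 → posterior Gamma(34, 73/5)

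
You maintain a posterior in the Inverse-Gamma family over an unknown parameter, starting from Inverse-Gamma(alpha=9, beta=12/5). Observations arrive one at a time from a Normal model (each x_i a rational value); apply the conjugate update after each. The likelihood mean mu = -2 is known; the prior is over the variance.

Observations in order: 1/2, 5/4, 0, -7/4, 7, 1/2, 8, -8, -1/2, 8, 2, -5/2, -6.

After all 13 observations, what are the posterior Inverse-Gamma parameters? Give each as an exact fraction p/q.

alpha=31/2, beta=15337/80

obs 1: x=1/2 → posterior Inverse-Gamma(19/2, 221/40)
obs 2: x=5/4 → posterior Inverse-Gamma(10, 1729/160)
obs 3: x=0 → posterior Inverse-Gamma(21/2, 2049/160)
obs 4: x=-7/4 → posterior Inverse-Gamma(11, 1027/80)
obs 5: x=7 → posterior Inverse-Gamma(23/2, 4267/80)
obs 6: x=1/2 → posterior Inverse-Gamma(12, 4517/80)
obs 7: x=8 → posterior Inverse-Gamma(25/2, 8517/80)
obs 8: x=-8 → posterior Inverse-Gamma(13, 9957/80)
obs 9: x=-1/2 → posterior Inverse-Gamma(27/2, 10047/80)
obs 10: x=8 → posterior Inverse-Gamma(14, 14047/80)
obs 11: x=2 → posterior Inverse-Gamma(29/2, 14687/80)
obs 12: x=-5/2 → posterior Inverse-Gamma(15, 14697/80)
obs 13: x=-6 → posterior Inverse-Gamma(31/2, 15337/80)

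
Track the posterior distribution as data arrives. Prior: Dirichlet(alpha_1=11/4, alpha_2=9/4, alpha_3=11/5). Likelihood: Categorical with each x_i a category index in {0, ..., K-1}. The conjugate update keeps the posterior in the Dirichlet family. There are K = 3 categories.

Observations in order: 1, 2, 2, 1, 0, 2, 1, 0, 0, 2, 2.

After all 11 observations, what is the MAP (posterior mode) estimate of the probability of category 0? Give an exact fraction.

obs 1: x=1 → posterior Dirichlet(11/4, 13/4, 11/5)
obs 2: x=2 → posterior Dirichlet(11/4, 13/4, 16/5)
obs 3: x=2 → posterior Dirichlet(11/4, 13/4, 21/5)
obs 4: x=1 → posterior Dirichlet(11/4, 17/4, 21/5)
obs 5: x=0 → posterior Dirichlet(15/4, 17/4, 21/5)
obs 6: x=2 → posterior Dirichlet(15/4, 17/4, 26/5)
obs 7: x=1 → posterior Dirichlet(15/4, 21/4, 26/5)
obs 8: x=0 → posterior Dirichlet(19/4, 21/4, 26/5)
obs 9: x=0 → posterior Dirichlet(23/4, 21/4, 26/5)
obs 10: x=2 → posterior Dirichlet(23/4, 21/4, 31/5)
obs 11: x=2 → posterior Dirichlet(23/4, 21/4, 36/5)

5/16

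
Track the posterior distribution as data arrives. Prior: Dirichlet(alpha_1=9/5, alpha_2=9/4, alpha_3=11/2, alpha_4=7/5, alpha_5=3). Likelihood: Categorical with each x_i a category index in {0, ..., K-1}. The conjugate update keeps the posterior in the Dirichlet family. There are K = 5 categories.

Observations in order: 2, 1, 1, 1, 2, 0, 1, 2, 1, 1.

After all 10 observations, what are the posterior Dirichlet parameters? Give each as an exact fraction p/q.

obs 1: x=2 → posterior Dirichlet(9/5, 9/4, 13/2, 7/5, 3)
obs 2: x=1 → posterior Dirichlet(9/5, 13/4, 13/2, 7/5, 3)
obs 3: x=1 → posterior Dirichlet(9/5, 17/4, 13/2, 7/5, 3)
obs 4: x=1 → posterior Dirichlet(9/5, 21/4, 13/2, 7/5, 3)
obs 5: x=2 → posterior Dirichlet(9/5, 21/4, 15/2, 7/5, 3)
obs 6: x=0 → posterior Dirichlet(14/5, 21/4, 15/2, 7/5, 3)
obs 7: x=1 → posterior Dirichlet(14/5, 25/4, 15/2, 7/5, 3)
obs 8: x=2 → posterior Dirichlet(14/5, 25/4, 17/2, 7/5, 3)
obs 9: x=1 → posterior Dirichlet(14/5, 29/4, 17/2, 7/5, 3)
obs 10: x=1 → posterior Dirichlet(14/5, 33/4, 17/2, 7/5, 3)

alpha_1=14/5, alpha_2=33/4, alpha_3=17/2, alpha_4=7/5, alpha_5=3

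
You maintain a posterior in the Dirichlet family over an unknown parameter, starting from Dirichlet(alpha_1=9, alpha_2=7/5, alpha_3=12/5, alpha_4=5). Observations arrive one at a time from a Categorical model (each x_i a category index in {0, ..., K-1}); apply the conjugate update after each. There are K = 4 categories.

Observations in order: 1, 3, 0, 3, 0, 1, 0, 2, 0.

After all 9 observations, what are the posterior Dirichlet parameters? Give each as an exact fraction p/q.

alpha_1=13, alpha_2=17/5, alpha_3=17/5, alpha_4=7

obs 1: x=1 → posterior Dirichlet(9, 12/5, 12/5, 5)
obs 2: x=3 → posterior Dirichlet(9, 12/5, 12/5, 6)
obs 3: x=0 → posterior Dirichlet(10, 12/5, 12/5, 6)
obs 4: x=3 → posterior Dirichlet(10, 12/5, 12/5, 7)
obs 5: x=0 → posterior Dirichlet(11, 12/5, 12/5, 7)
obs 6: x=1 → posterior Dirichlet(11, 17/5, 12/5, 7)
obs 7: x=0 → posterior Dirichlet(12, 17/5, 12/5, 7)
obs 8: x=2 → posterior Dirichlet(12, 17/5, 17/5, 7)
obs 9: x=0 → posterior Dirichlet(13, 17/5, 17/5, 7)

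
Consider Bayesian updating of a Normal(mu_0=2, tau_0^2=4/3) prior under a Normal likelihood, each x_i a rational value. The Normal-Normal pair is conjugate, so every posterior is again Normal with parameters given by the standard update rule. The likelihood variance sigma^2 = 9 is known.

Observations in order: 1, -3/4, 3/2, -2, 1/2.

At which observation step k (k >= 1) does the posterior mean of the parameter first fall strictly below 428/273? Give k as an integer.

obs 1: x=1 → posterior Normal(58/31, 36/31)
obs 2: x=-3/4 → posterior Normal(11/7, 36/35)
obs 3: x=3/2 → posterior Normal(61/39, 12/13)
obs 4: x=-2 → posterior Normal(53/43, 36/43)
obs 5: x=1/2 → posterior Normal(55/47, 36/47)

k = 3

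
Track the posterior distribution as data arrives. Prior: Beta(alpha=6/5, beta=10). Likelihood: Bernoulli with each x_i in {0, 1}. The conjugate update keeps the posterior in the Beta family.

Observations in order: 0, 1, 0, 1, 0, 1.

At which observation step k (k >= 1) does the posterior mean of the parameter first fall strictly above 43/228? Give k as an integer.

k = 4

obs 1: x=0 → posterior Beta(6/5, 11)
obs 2: x=1 → posterior Beta(11/5, 11)
obs 3: x=0 → posterior Beta(11/5, 12)
obs 4: x=1 → posterior Beta(16/5, 12)
obs 5: x=0 → posterior Beta(16/5, 13)
obs 6: x=1 → posterior Beta(21/5, 13)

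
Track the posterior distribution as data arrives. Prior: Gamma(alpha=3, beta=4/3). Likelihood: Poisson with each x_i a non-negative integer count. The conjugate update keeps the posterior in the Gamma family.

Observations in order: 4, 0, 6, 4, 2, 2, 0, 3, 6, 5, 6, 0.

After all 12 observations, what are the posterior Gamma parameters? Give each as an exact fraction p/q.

obs 1: x=4 → posterior Gamma(7, 7/3)
obs 2: x=0 → posterior Gamma(7, 10/3)
obs 3: x=6 → posterior Gamma(13, 13/3)
obs 4: x=4 → posterior Gamma(17, 16/3)
obs 5: x=2 → posterior Gamma(19, 19/3)
obs 6: x=2 → posterior Gamma(21, 22/3)
obs 7: x=0 → posterior Gamma(21, 25/3)
obs 8: x=3 → posterior Gamma(24, 28/3)
obs 9: x=6 → posterior Gamma(30, 31/3)
obs 10: x=5 → posterior Gamma(35, 34/3)
obs 11: x=6 → posterior Gamma(41, 37/3)
obs 12: x=0 → posterior Gamma(41, 40/3)

alpha=41, beta=40/3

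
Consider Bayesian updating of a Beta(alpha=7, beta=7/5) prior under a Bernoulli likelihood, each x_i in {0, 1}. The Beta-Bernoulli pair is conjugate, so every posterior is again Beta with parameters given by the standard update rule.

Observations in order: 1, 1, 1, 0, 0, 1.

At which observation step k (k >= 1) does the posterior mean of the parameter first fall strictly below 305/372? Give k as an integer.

obs 1: x=1 → posterior Beta(8, 7/5)
obs 2: x=1 → posterior Beta(9, 7/5)
obs 3: x=1 → posterior Beta(10, 7/5)
obs 4: x=0 → posterior Beta(10, 12/5)
obs 5: x=0 → posterior Beta(10, 17/5)
obs 6: x=1 → posterior Beta(11, 17/5)

k = 4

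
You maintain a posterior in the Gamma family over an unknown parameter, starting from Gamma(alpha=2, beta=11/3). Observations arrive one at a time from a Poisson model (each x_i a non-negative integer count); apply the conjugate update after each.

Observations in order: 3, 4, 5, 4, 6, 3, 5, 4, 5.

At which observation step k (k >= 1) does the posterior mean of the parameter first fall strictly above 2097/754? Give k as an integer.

obs 1: x=3 → posterior Gamma(5, 14/3)
obs 2: x=4 → posterior Gamma(9, 17/3)
obs 3: x=5 → posterior Gamma(14, 20/3)
obs 4: x=4 → posterior Gamma(18, 23/3)
obs 5: x=6 → posterior Gamma(24, 26/3)
obs 6: x=3 → posterior Gamma(27, 29/3)
obs 7: x=5 → posterior Gamma(32, 32/3)
obs 8: x=4 → posterior Gamma(36, 35/3)
obs 9: x=5 → posterior Gamma(41, 38/3)

k = 6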